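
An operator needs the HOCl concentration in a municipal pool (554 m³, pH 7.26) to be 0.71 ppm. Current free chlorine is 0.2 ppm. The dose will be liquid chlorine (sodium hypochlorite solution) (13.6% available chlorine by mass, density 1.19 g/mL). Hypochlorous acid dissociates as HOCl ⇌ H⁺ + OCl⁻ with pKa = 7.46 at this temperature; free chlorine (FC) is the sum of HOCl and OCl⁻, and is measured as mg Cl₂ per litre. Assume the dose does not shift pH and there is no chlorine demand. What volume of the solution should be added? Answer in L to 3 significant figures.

Volume: 554 m³ = 554,000 L.
[OCl⁻]/[HOCl] = 10^(pH − pKa) = 10^(7.26 − 7.46) = 0.631; fraction as HOCl = 1/(1 + 0.631) = 0.6131.
Free chlorine required for 0.71 ppm HOCl: 0.71 / 0.6131 = 1.158 ppm.
FC to add: 1.158 − 0.2 = 0.958 mg/L as Cl₂.
Cl₂ equivalent: 0.958 mg/L × 554,000 L = 530.7 g.
Product at 13.6% available Cl: 530.7 / 0.136 = 3902 g.
Volume: 3902 g ÷ 1.19 g/mL = 3279 mL.

3.28 L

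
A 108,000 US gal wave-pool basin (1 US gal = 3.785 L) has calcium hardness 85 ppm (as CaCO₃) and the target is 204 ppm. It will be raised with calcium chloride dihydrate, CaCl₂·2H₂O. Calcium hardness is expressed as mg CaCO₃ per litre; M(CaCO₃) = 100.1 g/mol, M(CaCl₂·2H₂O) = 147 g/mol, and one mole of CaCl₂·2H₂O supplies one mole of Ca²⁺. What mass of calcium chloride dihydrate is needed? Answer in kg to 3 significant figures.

Volume: 108,000 US gal × 3.785 L/gal = 408,780 L.
Hardness to add: (204 − 85) = 119 mg/L as CaCO₃ × 408,780 L = 48,640 g as CaCO₃.
Moles of Ca²⁺ (1 mol Ca²⁺ ≡ 1 mol CaCO₃): 48,640 / 100.1 g/mol = 486 mol.
Mass of CaCl₂·2H₂O: 486 × 147 = 71,440 g.

71.4 kg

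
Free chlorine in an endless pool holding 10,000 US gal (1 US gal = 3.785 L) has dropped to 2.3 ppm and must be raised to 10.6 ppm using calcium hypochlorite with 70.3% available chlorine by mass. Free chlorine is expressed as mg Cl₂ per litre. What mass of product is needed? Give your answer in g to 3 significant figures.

447 g

Volume: 10,000 US gal × 3.785 L/gal = 37,850 L.
Chlorine deficit: 10.6 − 2.3 = 8.3 ppm = 8.3 mg/L as Cl₂.
Cl₂ equivalent needed: 8.3 mg/L × 37,850 L = 314,200 mg = 314.2 g.
Product at 70.3% available chlorine: 314.2 / 0.703 = 446.9 g.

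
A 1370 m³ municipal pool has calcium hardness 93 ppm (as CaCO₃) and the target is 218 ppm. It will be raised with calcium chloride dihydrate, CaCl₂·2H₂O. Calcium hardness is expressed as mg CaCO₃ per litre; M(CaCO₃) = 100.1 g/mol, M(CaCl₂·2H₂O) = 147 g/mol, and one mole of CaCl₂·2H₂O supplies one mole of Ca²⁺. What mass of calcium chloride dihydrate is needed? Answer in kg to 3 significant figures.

Volume: 1370 m³ = 1,370,000 L.
Hardness to add: (218 − 93) = 125 mg/L as CaCO₃ × 1,370,000 L = 171,200 g as CaCO₃.
Moles of Ca²⁺ (1 mol Ca²⁺ ≡ 1 mol CaCO₃): 171,200 / 100.1 g/mol = 1711 mol.
Mass of CaCl₂·2H₂O: 1711 × 147 = 251,500 g.

251 kg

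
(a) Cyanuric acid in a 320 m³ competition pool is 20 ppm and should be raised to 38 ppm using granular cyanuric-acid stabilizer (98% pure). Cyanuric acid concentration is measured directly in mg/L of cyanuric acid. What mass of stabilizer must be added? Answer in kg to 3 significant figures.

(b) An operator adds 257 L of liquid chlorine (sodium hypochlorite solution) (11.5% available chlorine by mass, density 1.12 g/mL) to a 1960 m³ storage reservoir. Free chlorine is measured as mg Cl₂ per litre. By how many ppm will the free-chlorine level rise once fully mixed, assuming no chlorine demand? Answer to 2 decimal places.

(a) Volume: 320 m³ = 320,000 L.
(a) CYA to add: (38 − 20) = 18 mg/L × 320,000 L = 5760 g cyanuric acid.
(a) At 98% purity: 5760 / 0.98 = 5878 g product.

(b) Volume: 1960 m³ = 1,960,000 L.
(b) Mass of solution: 257 L × 1000 mL/L × 1.12 g/mL = 287,800 g.
(b) Available chlorine delivered: 287,800 g × 0.115 = 33,100 g as Cl₂.
(b) Concentration rise: 33,100 g / 1,960,000 L = 16.89 mg/L = 16.89 ppm.

(a) 5.88 kg; (b) 16.89 ppm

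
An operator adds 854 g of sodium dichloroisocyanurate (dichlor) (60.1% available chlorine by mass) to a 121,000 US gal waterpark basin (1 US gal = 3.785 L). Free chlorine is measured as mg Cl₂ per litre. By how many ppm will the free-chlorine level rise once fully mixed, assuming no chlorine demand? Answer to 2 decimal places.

Volume: 121,000 US gal × 3.785 L/gal = 457,985 L.
Available chlorine delivered: 854 g × 0.601 = 513.3 g as Cl₂.
Concentration rise: 513.3 g / 457,985 L = 1.121 mg/L = 1.12 ppm.

1.12 ppm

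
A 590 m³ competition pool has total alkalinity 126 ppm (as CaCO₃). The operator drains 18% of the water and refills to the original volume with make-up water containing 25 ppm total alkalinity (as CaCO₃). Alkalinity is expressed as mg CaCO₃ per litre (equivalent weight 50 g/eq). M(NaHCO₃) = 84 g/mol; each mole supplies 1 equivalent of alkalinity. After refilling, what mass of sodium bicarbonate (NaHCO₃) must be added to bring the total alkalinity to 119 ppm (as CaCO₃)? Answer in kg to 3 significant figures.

Volume: 590 m³ = 590,000 L.
After draining 18% and refilling: 126 × 0.82 + 25 × 0.18 = 107.82 ppm.
Deficit to target: 119 − 107.82 = 11.18 mg/L.
As CaCO₃: 11.18 mg/L × 590,000 L = 6596 g; ÷ 50 g/eq ÷ 1 = 131.9 mol NaHCO₃.
Mass: 131.9 × 84 = 11,080 g.

11.1 kg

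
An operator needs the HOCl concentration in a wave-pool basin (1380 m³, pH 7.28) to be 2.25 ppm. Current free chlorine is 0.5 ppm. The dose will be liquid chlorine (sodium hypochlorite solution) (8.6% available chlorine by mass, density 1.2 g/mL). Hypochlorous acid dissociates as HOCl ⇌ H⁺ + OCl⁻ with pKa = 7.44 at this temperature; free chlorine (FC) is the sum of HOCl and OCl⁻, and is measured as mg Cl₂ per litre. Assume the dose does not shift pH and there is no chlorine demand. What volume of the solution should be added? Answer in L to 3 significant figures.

44.2 L

Volume: 1380 m³ = 1,380,000 L.
[OCl⁻]/[HOCl] = 10^(pH − pKa) = 10^(7.28 − 7.44) = 0.6918; fraction as HOCl = 1/(1 + 0.6918) = 0.5911.
Free chlorine required for 2.25 ppm HOCl: 2.25 / 0.5911 = 3.807 ppm.
FC to add: 3.807 − 0.5 = 3.307 mg/L as Cl₂.
Cl₂ equivalent: 3.307 mg/L × 1,380,000 L = 4563 g.
Product at 8.6% available Cl: 4563 / 0.086 = 53,060 g.
Volume: 53,060 g ÷ 1.2 g/mL = 44,220 mL.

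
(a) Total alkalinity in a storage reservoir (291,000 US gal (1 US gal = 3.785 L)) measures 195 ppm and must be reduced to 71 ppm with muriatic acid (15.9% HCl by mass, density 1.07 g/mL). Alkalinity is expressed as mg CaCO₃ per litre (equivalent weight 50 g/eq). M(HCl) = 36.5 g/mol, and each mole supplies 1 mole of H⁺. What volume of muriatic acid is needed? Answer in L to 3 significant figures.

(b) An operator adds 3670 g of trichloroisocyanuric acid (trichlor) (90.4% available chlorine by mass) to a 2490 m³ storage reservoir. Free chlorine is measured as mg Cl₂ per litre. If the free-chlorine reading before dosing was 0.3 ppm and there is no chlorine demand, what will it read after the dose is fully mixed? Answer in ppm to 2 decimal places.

(a) Volume: 291,000 US gal × 3.785 L/gal = 1,101,435 L.
(a) Alkalinity to neutralize: (195 − 71) = 124 mg/L as CaCO₃ × 1,101,435 L = 136,600 g as CaCO₃.
(a) Equivalents of H⁺ required: 136,600 ÷ 50 g/eq = 2732 eq = 2732 mol HCl.
(a) Mass of HCl: 2732 × 36.5 = 99,700 g.
(a) Mass of 15.9% solution: 99,700 / 0.159 = 627,100 g.
(a) Volume: 627,100 g ÷ 1.07 g/mL = 586,000 mL.

(b) Volume: 2490 m³ = 2,490,000 L.
(b) Available chlorine delivered: 3670 g × 0.904 = 3318 g as Cl₂.
(b) Concentration rise: 3318 g / 2,490,000 L = 1.332 mg/L = 1.33 ppm.
(b) Final FC: 0.3 + 1.33 = 1.63 ppm.

(a) 586 L; (b) 1.63 ppm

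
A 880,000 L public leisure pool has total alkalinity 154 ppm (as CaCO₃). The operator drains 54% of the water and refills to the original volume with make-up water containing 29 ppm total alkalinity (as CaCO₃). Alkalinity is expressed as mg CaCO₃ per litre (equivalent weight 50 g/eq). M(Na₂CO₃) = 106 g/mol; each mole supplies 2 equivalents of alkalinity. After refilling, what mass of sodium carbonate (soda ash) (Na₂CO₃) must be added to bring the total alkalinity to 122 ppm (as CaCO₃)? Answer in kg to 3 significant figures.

33.1 kg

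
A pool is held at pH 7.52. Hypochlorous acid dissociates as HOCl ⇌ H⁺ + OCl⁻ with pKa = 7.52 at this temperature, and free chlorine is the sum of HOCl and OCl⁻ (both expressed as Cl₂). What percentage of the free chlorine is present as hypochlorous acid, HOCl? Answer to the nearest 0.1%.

50.0%

[OCl⁻]/[HOCl] = 10^(pH − pKa) = 10^(7.52 − 7.52) = 10^0.00 = 1.
Fraction as HOCl = 1 / (1 + 1) = 0.5.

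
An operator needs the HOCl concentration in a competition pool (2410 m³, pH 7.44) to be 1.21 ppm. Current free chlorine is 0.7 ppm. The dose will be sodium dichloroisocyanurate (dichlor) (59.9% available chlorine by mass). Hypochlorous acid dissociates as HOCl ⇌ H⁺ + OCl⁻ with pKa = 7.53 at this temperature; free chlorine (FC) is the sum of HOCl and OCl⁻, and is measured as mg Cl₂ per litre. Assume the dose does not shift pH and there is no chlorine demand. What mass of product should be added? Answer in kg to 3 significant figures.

6.01 kg

Volume: 2410 m³ = 2,410,000 L.
[OCl⁻]/[HOCl] = 10^(pH − pKa) = 10^(7.44 − 7.53) = 0.8128; fraction as HOCl = 1/(1 + 0.8128) = 0.5516.
Free chlorine required for 1.21 ppm HOCl: 1.21 / 0.5516 = 2.194 ppm.
FC to add: 2.194 − 0.7 = 1.494 mg/L as Cl₂.
Cl₂ equivalent: 1.494 mg/L × 2,410,000 L = 3599 g.
Product at 59.9% available Cl: 3599 / 0.599 = 6009 g.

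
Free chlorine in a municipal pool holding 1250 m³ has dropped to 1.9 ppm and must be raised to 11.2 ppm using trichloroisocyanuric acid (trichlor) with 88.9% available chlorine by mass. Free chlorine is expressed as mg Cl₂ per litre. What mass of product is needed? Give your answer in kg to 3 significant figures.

Volume: 1250 m³ = 1,250,000 L.
Chlorine deficit: 11.2 − 1.9 = 9.3 ppm = 9.3 mg/L as Cl₂.
Cl₂ equivalent needed: 9.3 mg/L × 1,250,000 L = 11,620,000 mg = 11,620 g.
Product at 88.9% available chlorine: 11,620 / 0.889 = 13,080 g.

13.1 kg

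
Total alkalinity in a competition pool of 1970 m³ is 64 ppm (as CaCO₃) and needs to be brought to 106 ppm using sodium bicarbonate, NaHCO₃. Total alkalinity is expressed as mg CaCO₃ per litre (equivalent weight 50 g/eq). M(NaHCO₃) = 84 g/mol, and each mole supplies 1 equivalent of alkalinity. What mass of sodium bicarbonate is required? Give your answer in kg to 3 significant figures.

139 kg

Volume: 1970 m³ = 1,970,000 L.
Alkalinity to add: (106 − 64) = 42 mg/L as CaCO₃ × 1,970,000 L = 82,740 g as CaCO₃.
Equivalents: 82,740 g ÷ 50 g/eq = 1655 eq.
NaHCO₃ supplies 1 eq per mole → 1655 mol.
Mass: 1655 mol × 84 g/mol = 139,000 g.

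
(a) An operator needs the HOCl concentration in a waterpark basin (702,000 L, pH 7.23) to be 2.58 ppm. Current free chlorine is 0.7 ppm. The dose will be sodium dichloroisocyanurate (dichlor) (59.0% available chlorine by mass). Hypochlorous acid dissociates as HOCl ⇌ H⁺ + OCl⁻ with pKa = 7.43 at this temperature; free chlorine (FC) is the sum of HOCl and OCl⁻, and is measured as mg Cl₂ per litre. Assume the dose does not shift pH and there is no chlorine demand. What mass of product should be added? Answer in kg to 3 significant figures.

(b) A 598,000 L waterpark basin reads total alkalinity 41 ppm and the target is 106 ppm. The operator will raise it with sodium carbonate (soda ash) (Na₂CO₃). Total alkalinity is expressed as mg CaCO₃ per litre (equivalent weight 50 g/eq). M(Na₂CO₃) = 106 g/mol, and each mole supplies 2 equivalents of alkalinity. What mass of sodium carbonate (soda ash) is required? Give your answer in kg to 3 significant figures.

(a) 4.17 kg; (b) 41.2 kg

(a) [OCl⁻]/[HOCl] = 10^(pH − pKa) = 10^(7.23 − 7.43) = 0.631; fraction as HOCl = 1/(1 + 0.631) = 0.6131.
(a) Free chlorine required for 2.58 ppm HOCl: 2.58 / 0.6131 = 4.208 ppm.
(a) FC to add: 4.208 − 0.7 = 3.508 mg/L as Cl₂.
(a) Cl₂ equivalent: 3.508 mg/L × 702,000 L = 2463 g.
(a) Product at 59.0% available Cl: 2463 / 0.59 = 4174 g.

(b) Alkalinity to add: (106 − 41) = 65 mg/L as CaCO₃ × 598,000 L = 38,870 g as CaCO₃.
(b) Equivalents: 38,870 g ÷ 50 g/eq = 777.4 eq.
(b) Each mole of Na₂CO₃ supplies 2 eq, so 777.4 / 2 = 388.7 mol.
(b) Mass: 388.7 mol × 106 g/mol = 41,200 g.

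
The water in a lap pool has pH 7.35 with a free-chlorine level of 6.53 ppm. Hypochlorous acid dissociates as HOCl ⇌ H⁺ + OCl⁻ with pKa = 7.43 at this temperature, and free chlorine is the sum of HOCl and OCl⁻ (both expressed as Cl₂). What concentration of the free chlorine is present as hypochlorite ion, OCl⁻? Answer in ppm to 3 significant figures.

2.97 ppm

[OCl⁻]/[HOCl] = 10^(pH − pKa) = 10^(7.35 − 7.43) = 10^-0.08 = 0.8318.
Fraction as HOCl = 1 / (1 + 0.8318) = 0.5459.
OCl⁻ = (1 − 0.5459) × 6.53 ppm = 2.965 ppm.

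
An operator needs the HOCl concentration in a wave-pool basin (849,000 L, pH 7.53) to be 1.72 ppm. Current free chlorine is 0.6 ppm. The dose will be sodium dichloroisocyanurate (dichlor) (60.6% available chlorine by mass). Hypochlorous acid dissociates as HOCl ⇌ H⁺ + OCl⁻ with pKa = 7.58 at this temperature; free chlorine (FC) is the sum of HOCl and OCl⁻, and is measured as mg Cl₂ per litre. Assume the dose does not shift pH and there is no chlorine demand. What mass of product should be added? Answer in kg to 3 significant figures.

[OCl⁻]/[HOCl] = 10^(pH − pKa) = 10^(7.53 − 7.58) = 0.8913; fraction as HOCl = 1/(1 + 0.8913) = 0.5288.
Free chlorine required for 1.72 ppm HOCl: 1.72 / 0.5288 = 3.253 ppm.
FC to add: 3.253 − 0.6 = 2.653 mg/L as Cl₂.
Cl₂ equivalent: 2.653 mg/L × 849,000 L = 2252 g.
Product at 60.6% available Cl: 2252 / 0.606 = 3717 g.

3.72 kg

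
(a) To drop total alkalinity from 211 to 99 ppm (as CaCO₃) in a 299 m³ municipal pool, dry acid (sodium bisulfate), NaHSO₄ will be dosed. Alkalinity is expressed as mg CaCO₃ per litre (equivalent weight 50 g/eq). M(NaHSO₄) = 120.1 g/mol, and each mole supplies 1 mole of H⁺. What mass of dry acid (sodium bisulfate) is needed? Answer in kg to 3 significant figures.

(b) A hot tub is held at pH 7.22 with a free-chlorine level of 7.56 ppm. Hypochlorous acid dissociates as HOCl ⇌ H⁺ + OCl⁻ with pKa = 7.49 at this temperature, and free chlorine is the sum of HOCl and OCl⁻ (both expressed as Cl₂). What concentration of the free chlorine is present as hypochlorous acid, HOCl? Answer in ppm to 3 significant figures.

(a) Volume: 299 m³ = 299,000 L.
(a) Alkalinity to neutralize: (211 − 99) = 112 mg/L as CaCO₃ × 299,000 L = 33,490 g as CaCO₃.
(a) Equivalents of H⁺ required: 33,490 ÷ 50 g/eq = 669.8 eq = 669.8 mol NaHSO₄.
(a) Mass of NaHSO₄: 669.8 × 120.1 = 80,440 g.

(b) [OCl⁻]/[HOCl] = 10^(pH − pKa) = 10^(7.22 − 7.49) = 10^-0.27 = 0.537.
(b) Fraction as HOCl = 1 / (1 + 0.537) = 0.6506.
(b) HOCl = 0.6506 × 7.56 ppm = 4.919 ppm.

(a) 80.4 kg; (b) 4.92 ppm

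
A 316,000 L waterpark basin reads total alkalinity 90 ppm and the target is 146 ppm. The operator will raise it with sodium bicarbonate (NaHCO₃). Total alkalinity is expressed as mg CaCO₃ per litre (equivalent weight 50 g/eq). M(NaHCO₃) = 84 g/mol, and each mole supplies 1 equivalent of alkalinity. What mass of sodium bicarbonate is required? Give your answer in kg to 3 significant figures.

29.7 kg

Alkalinity to add: (146 − 90) = 56 mg/L as CaCO₃ × 316,000 L = 17,700 g as CaCO₃.
Equivalents: 17,700 g ÷ 50 g/eq = 353.9 eq.
NaHCO₃ supplies 1 eq per mole → 353.9 mol.
Mass: 353.9 mol × 84 g/mol = 29,730 g.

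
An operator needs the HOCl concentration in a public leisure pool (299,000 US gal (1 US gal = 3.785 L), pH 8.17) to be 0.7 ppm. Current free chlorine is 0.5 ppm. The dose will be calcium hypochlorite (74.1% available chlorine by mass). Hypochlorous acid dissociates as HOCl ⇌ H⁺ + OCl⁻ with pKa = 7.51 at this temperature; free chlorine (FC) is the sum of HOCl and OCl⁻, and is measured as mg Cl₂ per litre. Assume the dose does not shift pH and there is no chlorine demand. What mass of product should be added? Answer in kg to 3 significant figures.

5.19 kg

Volume: 299,000 US gal × 3.785 L/gal = 1,131,715 L.
[OCl⁻]/[HOCl] = 10^(pH − pKa) = 10^(8.17 − 7.51) = 4.571; fraction as HOCl = 1/(1 + 4.571) = 0.1795.
Free chlorine required for 0.7 ppm HOCl: 0.7 / 0.1795 = 3.9 ppm.
FC to add: 3.9 − 0.5 = 3.4 mg/L as Cl₂.
Cl₂ equivalent: 3.4 mg/L × 1,131,715 L = 3847 g.
Product at 74.1% available Cl: 3847 / 0.741 = 5192 g.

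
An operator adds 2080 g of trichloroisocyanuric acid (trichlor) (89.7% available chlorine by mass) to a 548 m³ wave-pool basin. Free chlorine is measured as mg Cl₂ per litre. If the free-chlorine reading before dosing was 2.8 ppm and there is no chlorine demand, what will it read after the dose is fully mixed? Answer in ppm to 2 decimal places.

Volume: 548 m³ = 548,000 L.
Available chlorine delivered: 2080 g × 0.897 = 1866 g as Cl₂.
Concentration rise: 1866 g / 548,000 L = 3.405 mg/L = 3.40 ppm.
Final FC: 2.8 + 3.40 = 6.20 ppm.

6.20 ppm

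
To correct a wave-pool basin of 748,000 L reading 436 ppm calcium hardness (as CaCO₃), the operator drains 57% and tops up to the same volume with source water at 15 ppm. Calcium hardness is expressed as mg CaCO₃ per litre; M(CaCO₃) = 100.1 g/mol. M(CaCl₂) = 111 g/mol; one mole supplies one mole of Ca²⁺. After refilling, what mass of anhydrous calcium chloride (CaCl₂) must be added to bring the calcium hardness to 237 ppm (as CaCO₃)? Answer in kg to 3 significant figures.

34.0 kg

After draining 57% and refilling: 436 × 0.43 + 15 × 0.57 = 196.03 ppm.
Deficit to target: 237 − 196.03 = 40.97 mg/L.
As CaCO₃: 40.97 mg/L × 748,000 L = 30,650 g; ÷ 100.1 = 306.1 mol Ca²⁺.
Mass: 306.1 × 111 = 33,980 g.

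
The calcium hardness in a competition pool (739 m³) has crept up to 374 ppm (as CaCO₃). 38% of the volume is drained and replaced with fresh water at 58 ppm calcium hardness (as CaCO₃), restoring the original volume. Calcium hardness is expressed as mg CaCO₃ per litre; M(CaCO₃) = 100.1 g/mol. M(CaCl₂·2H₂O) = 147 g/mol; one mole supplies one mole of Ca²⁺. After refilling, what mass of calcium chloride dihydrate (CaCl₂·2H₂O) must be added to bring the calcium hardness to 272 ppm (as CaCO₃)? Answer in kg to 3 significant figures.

Volume: 739 m³ = 739,000 L.
After draining 38% and refilling: 374 × 0.62 + 58 × 0.38 = 253.92 ppm.
Deficit to target: 272 − 253.92 = 18.08 mg/L.
As CaCO₃: 18.08 mg/L × 739,000 L = 13,360 g; ÷ 100.1 = 133.5 mol Ca²⁺.
Mass: 133.5 × 147 = 19,620 g.

19.6 kg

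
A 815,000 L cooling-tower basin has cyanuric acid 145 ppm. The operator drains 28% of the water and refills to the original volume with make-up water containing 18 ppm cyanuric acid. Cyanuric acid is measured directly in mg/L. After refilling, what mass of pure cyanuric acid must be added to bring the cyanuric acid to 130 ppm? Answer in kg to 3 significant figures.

After draining 28% and refilling: 145 × 0.72 + 18 × 0.28 = 109.44 ppm.
Deficit to target: 130 − 109.44 = 20.56 mg/L.
Mass: 20.56 mg/L × 815,000 L = 16,760 g cyanuric acid.

16.8 kg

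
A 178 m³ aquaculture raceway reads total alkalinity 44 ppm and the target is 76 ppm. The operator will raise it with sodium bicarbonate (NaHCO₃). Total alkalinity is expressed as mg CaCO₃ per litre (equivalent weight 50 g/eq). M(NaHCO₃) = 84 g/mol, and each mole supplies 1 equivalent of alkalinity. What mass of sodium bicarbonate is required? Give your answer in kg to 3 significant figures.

Volume: 178 m³ = 178,000 L.
Alkalinity to add: (76 − 44) = 32 mg/L as CaCO₃ × 178,000 L = 5696 g as CaCO₃.
Equivalents: 5696 g ÷ 50 g/eq = 113.9 eq.
NaHCO₃ supplies 1 eq per mole → 113.9 mol.
Mass: 113.9 mol × 84 g/mol = 9569 g.

9.57 kg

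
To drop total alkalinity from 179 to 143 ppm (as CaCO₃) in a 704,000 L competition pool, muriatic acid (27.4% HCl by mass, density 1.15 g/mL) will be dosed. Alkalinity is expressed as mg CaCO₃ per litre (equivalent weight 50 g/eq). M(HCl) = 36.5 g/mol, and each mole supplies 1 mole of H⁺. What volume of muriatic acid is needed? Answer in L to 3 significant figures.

58.7 L

Alkalinity to neutralize: (179 − 143) = 36 mg/L as CaCO₃ × 704,000 L = 25,340 g as CaCO₃.
Equivalents of H⁺ required: 25,340 ÷ 50 g/eq = 506.9 eq = 506.9 mol HCl.
Mass of HCl: 506.9 × 36.5 = 18,500 g.
Mass of 27.4% solution: 18,500 / 0.274 = 67,520 g.
Volume: 67,520 g ÷ 1.15 g/mL = 58,720 mL.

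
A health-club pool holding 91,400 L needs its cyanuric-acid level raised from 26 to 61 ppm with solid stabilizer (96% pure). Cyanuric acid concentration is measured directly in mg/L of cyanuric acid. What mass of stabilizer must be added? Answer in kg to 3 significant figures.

3.33 kg

CYA to add: (61 − 26) = 35 mg/L × 91,400 L = 3199 g cyanuric acid.
At 96% purity: 3199 / 0.96 = 3332 g product.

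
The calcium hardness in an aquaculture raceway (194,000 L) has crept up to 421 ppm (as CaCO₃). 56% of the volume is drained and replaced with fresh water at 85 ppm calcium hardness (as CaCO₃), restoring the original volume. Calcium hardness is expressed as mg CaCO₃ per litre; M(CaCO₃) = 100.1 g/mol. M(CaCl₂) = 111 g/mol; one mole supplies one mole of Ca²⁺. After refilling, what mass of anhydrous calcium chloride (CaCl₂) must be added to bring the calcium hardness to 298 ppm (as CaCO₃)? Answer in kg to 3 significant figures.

After draining 56% and refilling: 421 × 0.44 + 85 × 0.56 = 232.84 ppm.
Deficit to target: 298 − 232.84 = 65.16 mg/L.
As CaCO₃: 65.16 mg/L × 194,000 L = 12,640 g; ÷ 100.1 = 126.3 mol Ca²⁺.
Mass: 126.3 × 111 = 14,020 g.

14.0 kg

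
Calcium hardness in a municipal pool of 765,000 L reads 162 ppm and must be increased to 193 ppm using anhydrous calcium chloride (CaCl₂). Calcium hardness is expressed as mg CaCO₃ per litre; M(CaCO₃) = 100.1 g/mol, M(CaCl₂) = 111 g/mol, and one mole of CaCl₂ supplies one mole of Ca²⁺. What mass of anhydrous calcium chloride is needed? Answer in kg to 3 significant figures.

Hardness to add: (193 − 162) = 31 mg/L as CaCO₃ × 765,000 L = 23,720 g as CaCO₃.
Moles of Ca²⁺ (1 mol Ca²⁺ ≡ 1 mol CaCO₃): 23,720 / 100.1 g/mol = 236.9 mol.
Mass of CaCl₂: 236.9 × 111 = 26,300 g.

26.3 kg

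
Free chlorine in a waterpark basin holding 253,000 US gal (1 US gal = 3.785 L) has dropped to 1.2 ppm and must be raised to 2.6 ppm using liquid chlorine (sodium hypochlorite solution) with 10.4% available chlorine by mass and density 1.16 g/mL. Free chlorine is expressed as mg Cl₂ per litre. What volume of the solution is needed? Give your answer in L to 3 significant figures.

Volume: 253,000 US gal × 3.785 L/gal = 957,605 L.
Chlorine deficit: 2.6 − 1.2 = 1.4 ppm = 1.4 mg/L as Cl₂.
Cl₂ equivalent needed: 1.4 mg/L × 957,605 L = 1,341,000 mg = 1341 g.
Product at 10.4% available chlorine: 1341 / 0.104 = 12,890 g.
Volume at density 1.16 g/mL: 12,890 g ÷ 1.16 g/mL = 11,110 mL.

11.1 L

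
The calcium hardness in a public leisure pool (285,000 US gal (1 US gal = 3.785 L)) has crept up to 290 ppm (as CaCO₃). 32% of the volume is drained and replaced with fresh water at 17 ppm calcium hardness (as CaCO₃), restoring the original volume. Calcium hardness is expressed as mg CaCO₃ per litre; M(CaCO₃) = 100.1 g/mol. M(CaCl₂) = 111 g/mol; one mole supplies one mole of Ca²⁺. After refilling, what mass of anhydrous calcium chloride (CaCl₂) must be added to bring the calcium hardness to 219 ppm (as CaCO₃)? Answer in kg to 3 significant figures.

19.6 kg

Volume: 285,000 US gal × 3.785 L/gal = 1,078,725 L.
After draining 32% and refilling: 290 × 0.68 + 17 × 0.32 = 202.64 ppm.
Deficit to target: 219 − 202.64 = 16.36 mg/L.
As CaCO₃: 16.36 mg/L × 1,078,725 L = 17,650 g; ÷ 100.1 = 176.3 mol Ca²⁺.
Mass: 176.3 × 111 = 19,570 g.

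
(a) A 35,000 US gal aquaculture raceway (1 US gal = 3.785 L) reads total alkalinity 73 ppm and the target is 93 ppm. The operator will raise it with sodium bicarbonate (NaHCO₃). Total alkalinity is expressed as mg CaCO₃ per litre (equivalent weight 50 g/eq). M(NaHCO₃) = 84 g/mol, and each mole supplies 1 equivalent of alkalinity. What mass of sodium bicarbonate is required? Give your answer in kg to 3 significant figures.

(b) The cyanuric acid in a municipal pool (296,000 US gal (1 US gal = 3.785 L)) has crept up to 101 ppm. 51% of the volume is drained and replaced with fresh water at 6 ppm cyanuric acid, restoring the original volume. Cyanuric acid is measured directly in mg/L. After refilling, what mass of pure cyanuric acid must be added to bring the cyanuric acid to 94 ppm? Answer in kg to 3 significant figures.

(a) 4.45 kg; (b) 46.4 kg

(a) Volume: 35,000 US gal × 3.785 L/gal = 132,475 L.
(a) Alkalinity to add: (93 − 73) = 20 mg/L as CaCO₃ × 132,475 L = 2650 g as CaCO₃.
(a) Equivalents: 2650 g ÷ 50 g/eq = 52.99 eq.
(a) NaHCO₃ supplies 1 eq per mole → 52.99 mol.
(a) Mass: 52.99 mol × 84 g/mol = 4451 g.

(b) Volume: 296,000 US gal × 3.785 L/gal = 1,120,360 L.
(b) After draining 51% and refilling: 101 × 0.49 + 6 × 0.51 = 52.55 ppm.
(b) Deficit to target: 94 − 52.55 = 41.45 mg/L.
(b) Mass: 41.45 mg/L × 1,120,360 L = 46,440 g cyanuric acid.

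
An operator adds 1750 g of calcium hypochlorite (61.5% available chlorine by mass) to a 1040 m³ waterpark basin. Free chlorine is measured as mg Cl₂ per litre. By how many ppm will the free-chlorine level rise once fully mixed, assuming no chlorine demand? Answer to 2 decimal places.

1.03 ppm

Volume: 1040 m³ = 1,040,000 L.
Available chlorine delivered: 1750 g × 0.615 = 1076 g as Cl₂.
Concentration rise: 1076 g / 1,040,000 L = 1.035 mg/L = 1.03 ppm.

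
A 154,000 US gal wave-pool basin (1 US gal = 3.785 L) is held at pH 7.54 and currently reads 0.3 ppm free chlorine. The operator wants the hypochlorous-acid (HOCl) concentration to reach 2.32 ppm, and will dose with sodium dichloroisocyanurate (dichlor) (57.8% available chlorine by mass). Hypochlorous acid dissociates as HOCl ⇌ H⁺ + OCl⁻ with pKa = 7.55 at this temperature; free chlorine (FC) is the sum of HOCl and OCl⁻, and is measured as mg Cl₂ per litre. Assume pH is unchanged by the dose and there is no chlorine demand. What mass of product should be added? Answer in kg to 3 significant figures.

4.32 kg

Volume: 154,000 US gal × 3.785 L/gal = 582,890 L.
[OCl⁻]/[HOCl] = 10^(pH − pKa) = 10^(7.54 − 7.55) = 0.9772; fraction as HOCl = 1/(1 + 0.9772) = 0.5058.
Free chlorine required for 2.32 ppm HOCl: 2.32 / 0.5058 = 4.587 ppm.
FC to add: 4.587 − 0.3 = 4.287 mg/L as Cl₂.
Cl₂ equivalent: 4.287 mg/L × 582,890 L = 2499 g.
Product at 57.8% available Cl: 2499 / 0.578 = 4323 g.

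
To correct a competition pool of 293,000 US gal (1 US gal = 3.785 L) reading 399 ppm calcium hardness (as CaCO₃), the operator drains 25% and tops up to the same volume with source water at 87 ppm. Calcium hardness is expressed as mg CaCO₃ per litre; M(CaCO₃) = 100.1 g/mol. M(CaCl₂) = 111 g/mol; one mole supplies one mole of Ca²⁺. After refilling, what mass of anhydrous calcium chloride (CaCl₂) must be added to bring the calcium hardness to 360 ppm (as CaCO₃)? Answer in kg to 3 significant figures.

48.0 kg

Volume: 293,000 US gal × 3.785 L/gal = 1,109,005 L.
After draining 25% and refilling: 399 × 0.75 + 87 × 0.25 = 321 ppm.
Deficit to target: 360 − 321 = 39 mg/L.
As CaCO₃: 39 mg/L × 1,109,005 L = 43,250 g; ÷ 100.1 = 432.1 mol Ca²⁺.
Mass: 432.1 × 111 = 47,960 g.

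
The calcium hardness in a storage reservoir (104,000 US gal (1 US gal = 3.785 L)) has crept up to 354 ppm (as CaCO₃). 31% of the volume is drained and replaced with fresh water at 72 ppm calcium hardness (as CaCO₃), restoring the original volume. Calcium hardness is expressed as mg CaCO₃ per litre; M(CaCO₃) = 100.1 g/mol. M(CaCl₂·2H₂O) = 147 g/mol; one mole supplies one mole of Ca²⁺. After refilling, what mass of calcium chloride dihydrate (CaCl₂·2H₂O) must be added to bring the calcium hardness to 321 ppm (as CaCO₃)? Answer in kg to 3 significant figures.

Volume: 104,000 US gal × 3.785 L/gal = 393,640 L.
After draining 31% and refilling: 354 × 0.69 + 72 × 0.31 = 266.58 ppm.
Deficit to target: 321 − 266.58 = 54.42 mg/L.
As CaCO₃: 54.42 mg/L × 393,640 L = 21,420 g; ÷ 100.1 = 214 mol Ca²⁺.
Mass: 214 × 147 = 31,460 g.

31.5 kg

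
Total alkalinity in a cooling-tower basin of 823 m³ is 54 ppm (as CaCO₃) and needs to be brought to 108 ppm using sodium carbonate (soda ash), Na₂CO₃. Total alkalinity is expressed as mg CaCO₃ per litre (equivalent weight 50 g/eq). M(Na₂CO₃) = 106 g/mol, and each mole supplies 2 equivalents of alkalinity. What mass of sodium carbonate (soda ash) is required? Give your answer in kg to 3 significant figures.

47.1 kg

Volume: 823 m³ = 823,000 L.
Alkalinity to add: (108 − 54) = 54 mg/L as CaCO₃ × 823,000 L = 44,440 g as CaCO₃.
Equivalents: 44,440 g ÷ 50 g/eq = 888.8 eq.
Each mole of Na₂CO₃ supplies 2 eq, so 888.8 / 2 = 444.4 mol.
Mass: 444.4 mol × 106 g/mol = 47,110 g.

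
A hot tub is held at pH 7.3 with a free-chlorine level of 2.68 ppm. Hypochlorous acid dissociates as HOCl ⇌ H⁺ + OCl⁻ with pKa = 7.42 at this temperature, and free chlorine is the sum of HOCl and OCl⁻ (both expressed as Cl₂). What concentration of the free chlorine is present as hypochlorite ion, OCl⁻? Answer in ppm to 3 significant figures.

1.16 ppm

[OCl⁻]/[HOCl] = 10^(pH − pKa) = 10^(7.3 − 7.42) = 10^-0.12 = 0.7586.
Fraction as HOCl = 1 / (1 + 0.7586) = 0.5686.
OCl⁻ = (1 − 0.5686) × 2.68 ppm = 1.156 ppm.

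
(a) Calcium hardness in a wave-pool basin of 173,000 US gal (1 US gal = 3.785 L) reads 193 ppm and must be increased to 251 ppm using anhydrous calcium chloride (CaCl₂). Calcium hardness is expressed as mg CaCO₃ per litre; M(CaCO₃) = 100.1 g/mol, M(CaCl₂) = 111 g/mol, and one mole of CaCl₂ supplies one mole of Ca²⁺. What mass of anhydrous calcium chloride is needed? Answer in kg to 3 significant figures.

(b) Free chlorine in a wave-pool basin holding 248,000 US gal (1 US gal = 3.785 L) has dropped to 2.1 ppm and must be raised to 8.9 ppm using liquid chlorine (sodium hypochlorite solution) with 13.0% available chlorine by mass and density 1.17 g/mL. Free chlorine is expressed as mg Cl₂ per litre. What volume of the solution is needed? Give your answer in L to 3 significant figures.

(a) 42.1 kg; (b) 42.0 L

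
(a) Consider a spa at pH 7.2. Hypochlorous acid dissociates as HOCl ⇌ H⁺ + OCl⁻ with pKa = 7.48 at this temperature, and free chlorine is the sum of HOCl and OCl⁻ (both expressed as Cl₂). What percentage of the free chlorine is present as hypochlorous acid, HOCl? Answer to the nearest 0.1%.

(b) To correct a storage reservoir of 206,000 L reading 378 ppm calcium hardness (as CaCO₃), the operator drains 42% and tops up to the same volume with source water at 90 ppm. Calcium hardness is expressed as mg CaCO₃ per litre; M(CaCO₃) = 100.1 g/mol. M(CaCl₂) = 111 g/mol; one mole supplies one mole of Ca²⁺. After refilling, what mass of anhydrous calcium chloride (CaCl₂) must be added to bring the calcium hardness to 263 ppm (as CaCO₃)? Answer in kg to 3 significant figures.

(a) 65.6%; (b) 1.36 kg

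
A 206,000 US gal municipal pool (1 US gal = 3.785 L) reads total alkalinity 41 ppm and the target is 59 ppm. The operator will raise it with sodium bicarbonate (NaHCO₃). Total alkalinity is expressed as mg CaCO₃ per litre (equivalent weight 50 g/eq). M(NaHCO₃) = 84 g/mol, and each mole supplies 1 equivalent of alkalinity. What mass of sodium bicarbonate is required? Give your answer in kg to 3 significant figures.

Volume: 206,000 US gal × 3.785 L/gal = 779,710 L.
Alkalinity to add: (59 − 41) = 18 mg/L as CaCO₃ × 779,710 L = 14,030 g as CaCO₃.
Equivalents: 14,030 g ÷ 50 g/eq = 280.7 eq.
NaHCO₃ supplies 1 eq per mole → 280.7 mol.
Mass: 280.7 mol × 84 g/mol = 23,580 g.

23.6 kg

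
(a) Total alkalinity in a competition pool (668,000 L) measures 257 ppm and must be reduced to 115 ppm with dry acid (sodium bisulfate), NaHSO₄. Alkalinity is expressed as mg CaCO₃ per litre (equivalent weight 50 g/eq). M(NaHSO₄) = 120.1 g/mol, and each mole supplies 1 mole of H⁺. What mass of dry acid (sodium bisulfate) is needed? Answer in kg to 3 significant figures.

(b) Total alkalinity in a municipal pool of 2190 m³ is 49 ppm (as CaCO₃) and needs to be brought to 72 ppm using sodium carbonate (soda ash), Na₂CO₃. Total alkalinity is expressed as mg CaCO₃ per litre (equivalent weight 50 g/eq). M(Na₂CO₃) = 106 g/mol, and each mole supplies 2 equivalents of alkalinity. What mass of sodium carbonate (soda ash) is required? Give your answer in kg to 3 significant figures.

(a) Alkalinity to neutralize: (257 − 115) = 142 mg/L as CaCO₃ × 668,000 L = 94,860 g as CaCO₃.
(a) Equivalents of H⁺ required: 94,860 ÷ 50 g/eq = 1897 eq = 1897 mol NaHSO₄.
(a) Mass of NaHSO₄: 1897 × 120.1 = 227,800 g.

(b) Volume: 2190 m³ = 2,190,000 L.
(b) Alkalinity to add: (72 − 49) = 23 mg/L as CaCO₃ × 2,190,000 L = 50,370 g as CaCO₃.
(b) Equivalents: 50,370 g ÷ 50 g/eq = 1007 eq.
(b) Each mole of Na₂CO₃ supplies 2 eq, so 1007 / 2 = 503.7 mol.
(b) Mass: 503.7 mol × 106 g/mol = 53,390 g.

(a) 228 kg; (b) 53.4 kg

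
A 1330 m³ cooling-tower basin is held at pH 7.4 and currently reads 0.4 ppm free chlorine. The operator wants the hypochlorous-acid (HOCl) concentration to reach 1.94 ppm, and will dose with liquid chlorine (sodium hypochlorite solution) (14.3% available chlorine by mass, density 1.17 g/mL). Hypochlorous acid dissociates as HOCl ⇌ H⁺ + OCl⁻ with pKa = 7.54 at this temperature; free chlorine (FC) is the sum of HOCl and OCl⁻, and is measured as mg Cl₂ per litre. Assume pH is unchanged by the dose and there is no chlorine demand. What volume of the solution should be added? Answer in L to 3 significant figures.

Volume: 1330 m³ = 1,330,000 L.
[OCl⁻]/[HOCl] = 10^(pH − pKa) = 10^(7.4 − 7.54) = 0.7244; fraction as HOCl = 1/(1 + 0.7244) = 0.5799.
Free chlorine required for 1.94 ppm HOCl: 1.94 / 0.5799 = 3.345 ppm.
FC to add: 3.345 − 0.4 = 2.945 mg/L as Cl₂.
Cl₂ equivalent: 2.945 mg/L × 1,330,000 L = 3917 g.
Product at 14.3% available Cl: 3917 / 0.143 = 27,390 g.
Volume: 27,390 g ÷ 1.17 g/mL = 23,410 mL.

23.4 L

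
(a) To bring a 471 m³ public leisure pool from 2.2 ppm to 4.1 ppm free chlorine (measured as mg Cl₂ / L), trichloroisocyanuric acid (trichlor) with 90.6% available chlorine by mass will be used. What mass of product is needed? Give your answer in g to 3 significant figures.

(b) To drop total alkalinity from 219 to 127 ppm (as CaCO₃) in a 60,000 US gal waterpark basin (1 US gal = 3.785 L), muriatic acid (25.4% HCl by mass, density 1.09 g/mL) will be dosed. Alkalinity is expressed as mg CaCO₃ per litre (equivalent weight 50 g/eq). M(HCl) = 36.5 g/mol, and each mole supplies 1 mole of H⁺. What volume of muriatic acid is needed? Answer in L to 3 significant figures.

(a) 988 g; (b) 55.1 L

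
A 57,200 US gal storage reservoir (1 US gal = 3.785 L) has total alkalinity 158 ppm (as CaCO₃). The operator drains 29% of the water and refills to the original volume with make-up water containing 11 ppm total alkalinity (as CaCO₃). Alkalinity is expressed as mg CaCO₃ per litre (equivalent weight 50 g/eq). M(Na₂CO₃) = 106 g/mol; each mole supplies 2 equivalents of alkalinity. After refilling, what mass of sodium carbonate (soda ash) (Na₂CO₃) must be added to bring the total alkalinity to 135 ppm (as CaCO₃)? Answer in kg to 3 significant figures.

4.50 kg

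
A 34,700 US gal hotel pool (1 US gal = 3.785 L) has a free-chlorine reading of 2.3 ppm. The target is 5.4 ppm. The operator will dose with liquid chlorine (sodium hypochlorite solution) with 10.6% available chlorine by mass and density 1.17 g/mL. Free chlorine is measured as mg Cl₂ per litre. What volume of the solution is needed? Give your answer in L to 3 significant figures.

3.28 L

Volume: 34,700 US gal × 3.785 L/gal = 131,340 L.
Chlorine deficit: 5.4 − 2.3 = 3.1 ppm = 3.1 mg/L as Cl₂.
Cl₂ equivalent needed: 3.1 mg/L × 131,340 L = 407,200 mg = 407.2 g.
Product at 10.6% available chlorine: 407.2 / 0.106 = 3841 g.
Volume at density 1.17 g/mL: 3841 g ÷ 1.17 g/mL = 3283 mL.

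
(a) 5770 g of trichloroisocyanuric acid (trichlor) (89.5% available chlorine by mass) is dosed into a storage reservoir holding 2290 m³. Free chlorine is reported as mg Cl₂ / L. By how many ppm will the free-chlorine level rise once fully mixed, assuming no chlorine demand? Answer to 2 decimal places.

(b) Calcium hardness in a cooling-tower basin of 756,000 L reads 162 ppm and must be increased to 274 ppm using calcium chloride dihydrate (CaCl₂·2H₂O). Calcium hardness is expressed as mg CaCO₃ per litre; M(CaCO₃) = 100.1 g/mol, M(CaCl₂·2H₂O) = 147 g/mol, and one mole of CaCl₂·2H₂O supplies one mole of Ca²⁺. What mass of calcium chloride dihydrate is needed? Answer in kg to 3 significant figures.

(a) 2.26 ppm; (b) 124 kg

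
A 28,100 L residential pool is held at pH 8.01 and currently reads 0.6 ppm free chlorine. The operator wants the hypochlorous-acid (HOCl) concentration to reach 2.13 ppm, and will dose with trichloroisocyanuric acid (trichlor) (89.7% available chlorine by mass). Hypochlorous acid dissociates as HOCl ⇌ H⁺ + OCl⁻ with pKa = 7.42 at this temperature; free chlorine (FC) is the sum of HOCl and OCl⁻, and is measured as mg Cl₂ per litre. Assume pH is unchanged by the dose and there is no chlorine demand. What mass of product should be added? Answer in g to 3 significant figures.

308 g

[OCl⁻]/[HOCl] = 10^(pH − pKa) = 10^(8.01 − 7.42) = 3.89; fraction as HOCl = 1/(1 + 3.89) = 0.2045.
Free chlorine required for 2.13 ppm HOCl: 2.13 / 0.2045 = 10.42 ppm.
FC to add: 10.42 − 0.6 = 9.817 mg/L as Cl₂.
Cl₂ equivalent: 9.817 mg/L × 28,100 L = 275.8 g.
Product at 89.7% available Cl: 275.8 / 0.897 = 307.5 g.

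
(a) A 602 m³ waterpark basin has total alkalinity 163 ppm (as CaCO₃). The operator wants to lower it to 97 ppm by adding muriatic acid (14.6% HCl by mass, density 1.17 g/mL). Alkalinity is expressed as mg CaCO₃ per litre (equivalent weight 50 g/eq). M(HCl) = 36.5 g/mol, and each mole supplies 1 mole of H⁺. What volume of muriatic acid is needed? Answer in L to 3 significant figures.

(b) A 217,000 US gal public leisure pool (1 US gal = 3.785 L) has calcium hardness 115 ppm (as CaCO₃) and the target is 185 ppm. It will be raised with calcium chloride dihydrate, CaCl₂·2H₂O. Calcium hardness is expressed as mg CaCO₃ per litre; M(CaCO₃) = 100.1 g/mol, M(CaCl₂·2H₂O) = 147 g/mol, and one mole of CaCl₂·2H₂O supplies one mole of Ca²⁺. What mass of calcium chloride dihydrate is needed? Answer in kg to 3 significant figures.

(a) Volume: 602 m³ = 602,000 L.
(a) Alkalinity to neutralize: (163 − 97) = 66 mg/L as CaCO₃ × 602,000 L = 39,730 g as CaCO₃.
(a) Equivalents of H⁺ required: 39,730 ÷ 50 g/eq = 794.6 eq = 794.6 mol HCl.
(a) Mass of HCl: 794.6 × 36.5 = 29,000 g.
(a) Mass of 14.6% solution: 29,000 / 0.146 = 198,700 g.
(a) Volume: 198,700 g ÷ 1.17 g/mL = 169,800 mL.

(b) Volume: 217,000 US gal × 3.785 L/gal = 821,345 L.
(b) Hardness to add: (185 − 115) = 70 mg/L as CaCO₃ × 821,345 L = 57,490 g as CaCO₃.
(b) Moles of Ca²⁺ (1 mol Ca²⁺ ≡ 1 mol CaCO₃): 57,490 / 100.1 g/mol = 574.4 mol.
(b) Mass of CaCl₂·2H₂O: 574.4 × 147 = 84,430 g.

(a) 170 L; (b) 84.4 kg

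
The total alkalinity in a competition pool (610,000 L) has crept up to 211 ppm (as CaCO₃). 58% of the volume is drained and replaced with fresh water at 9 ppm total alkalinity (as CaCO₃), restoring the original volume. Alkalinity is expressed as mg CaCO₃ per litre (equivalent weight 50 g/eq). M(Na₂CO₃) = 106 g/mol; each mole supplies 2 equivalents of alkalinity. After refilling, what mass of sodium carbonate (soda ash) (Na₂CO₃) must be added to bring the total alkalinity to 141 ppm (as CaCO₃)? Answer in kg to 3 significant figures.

30.5 kg

After draining 58% and refilling: 211 × 0.42 + 9 × 0.58 = 93.84 ppm.
Deficit to target: 141 − 93.84 = 47.16 mg/L.
As CaCO₃: 47.16 mg/L × 610,000 L = 28,770 g; ÷ 50 g/eq ÷ 2 = 287.7 mol Na₂CO₃.
Mass: 287.7 × 106 = 30,490 g.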